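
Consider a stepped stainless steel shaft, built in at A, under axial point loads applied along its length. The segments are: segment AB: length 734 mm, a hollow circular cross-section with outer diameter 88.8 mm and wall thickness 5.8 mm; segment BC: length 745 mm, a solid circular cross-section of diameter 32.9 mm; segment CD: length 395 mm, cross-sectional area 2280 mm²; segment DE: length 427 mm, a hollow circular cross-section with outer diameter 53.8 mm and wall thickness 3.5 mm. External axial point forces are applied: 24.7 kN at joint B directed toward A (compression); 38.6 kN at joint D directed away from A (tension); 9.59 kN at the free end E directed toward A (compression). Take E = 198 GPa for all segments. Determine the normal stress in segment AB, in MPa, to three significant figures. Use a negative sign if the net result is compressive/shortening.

Internal axial forces (sectioning from the free end, tension +): N_DE = -9.59 kN, N_CD = 29.01 kN, N_BC = 29.01 kN, N_AB = 4.31 kN.
A_AB = 1512 mm².
σ_AB = N_AB/A_AB = 4310/1512 = 2.85 MPa.

2.85 MPa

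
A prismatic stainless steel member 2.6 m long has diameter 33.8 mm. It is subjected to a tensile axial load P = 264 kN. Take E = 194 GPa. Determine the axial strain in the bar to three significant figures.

0.00152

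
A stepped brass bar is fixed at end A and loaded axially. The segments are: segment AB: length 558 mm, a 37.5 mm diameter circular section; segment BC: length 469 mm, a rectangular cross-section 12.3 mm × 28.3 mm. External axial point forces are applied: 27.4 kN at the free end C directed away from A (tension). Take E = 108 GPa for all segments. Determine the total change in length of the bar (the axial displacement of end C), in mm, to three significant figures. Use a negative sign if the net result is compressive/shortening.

Internal axial forces (sectioning from the free end, tension +): N_BC = 27.4 kN, N_AB = 27.4 kN.
A_AB = 1104 mm².
A_BC = 348.1 mm².
δ_AB = 27400·558/(1104·108000) = 0.1282 mm
δ_BC = 27400·469/(348.1·108000) = 0.3418 mm
δ = Σδ_i = 0.47 mm.

0.470 mm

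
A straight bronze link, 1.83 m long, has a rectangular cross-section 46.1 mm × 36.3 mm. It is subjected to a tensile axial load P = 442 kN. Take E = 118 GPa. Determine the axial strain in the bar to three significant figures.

A = 1673 mm².
σ = N/A = 264.1 MPa; ε = σ/E = 264.1/118000 = 2.238e-03.

0.00224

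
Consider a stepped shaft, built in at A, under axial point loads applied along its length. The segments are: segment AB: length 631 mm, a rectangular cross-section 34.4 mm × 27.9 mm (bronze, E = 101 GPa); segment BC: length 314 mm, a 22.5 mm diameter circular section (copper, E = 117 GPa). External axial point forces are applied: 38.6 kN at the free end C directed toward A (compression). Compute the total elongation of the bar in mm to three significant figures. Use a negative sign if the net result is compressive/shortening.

-0.512 mm

Internal axial forces (sectioning from the free end, tension +): N_BC = -38.6 kN, N_AB = -38.6 kN.
A_AB = 959.8 mm².
A_BC = 397.6 mm².
δ_AB = -38600·631/(959.8·101000) = -0.2513 mm
δ_BC = -38600·314/(397.6·117000) = -0.2605 mm
δ = Σδ_i = -0.5118 mm.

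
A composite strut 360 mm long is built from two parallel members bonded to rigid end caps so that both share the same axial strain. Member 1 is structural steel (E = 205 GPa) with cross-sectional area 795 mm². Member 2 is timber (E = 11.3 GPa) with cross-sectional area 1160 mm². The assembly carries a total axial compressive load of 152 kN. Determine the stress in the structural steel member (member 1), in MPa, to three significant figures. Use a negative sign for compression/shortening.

-177 MPa

Equal strain + equilibrium ⇒ each member carries load in proportion to AE: A₁E₁ = 163000000 N, A₂E₂ = 13110000 N, ΣAE = 176100000 N.
σ₁ = P·E₁/ΣAE = -152000·205000/176100000 = -177 MPa.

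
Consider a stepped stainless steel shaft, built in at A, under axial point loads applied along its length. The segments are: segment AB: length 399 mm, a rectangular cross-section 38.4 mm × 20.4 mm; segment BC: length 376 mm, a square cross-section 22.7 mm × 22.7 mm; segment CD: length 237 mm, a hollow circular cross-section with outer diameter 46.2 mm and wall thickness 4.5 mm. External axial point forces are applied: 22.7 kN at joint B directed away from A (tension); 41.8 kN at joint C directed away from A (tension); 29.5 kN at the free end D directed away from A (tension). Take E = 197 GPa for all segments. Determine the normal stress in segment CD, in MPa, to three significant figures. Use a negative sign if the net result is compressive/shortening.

Internal axial forces (sectioning from the free end, tension +): N_CD = 29.5 kN, N_BC = 71.3 kN, N_AB = 94 kN.
A_CD = 589.5 mm².
σ_CD = N_CD/A_CD = 29500/589.5 = 50.04 MPa.

50.0 MPa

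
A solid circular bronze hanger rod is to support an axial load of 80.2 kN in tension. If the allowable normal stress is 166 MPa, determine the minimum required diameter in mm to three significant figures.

24.8 mm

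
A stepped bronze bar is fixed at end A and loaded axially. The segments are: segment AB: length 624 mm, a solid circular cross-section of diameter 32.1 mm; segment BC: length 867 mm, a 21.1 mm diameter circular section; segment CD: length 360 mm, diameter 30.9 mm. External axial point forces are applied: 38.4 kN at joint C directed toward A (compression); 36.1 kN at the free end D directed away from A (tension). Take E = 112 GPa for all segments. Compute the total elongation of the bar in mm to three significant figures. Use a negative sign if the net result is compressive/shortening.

Internal axial forces (sectioning from the free end, tension +): N_CD = 36.1 kN, N_BC = -2.3 kN, N_AB = -2.3 kN.
A_AB = 809.3 mm².
A_BC = 349.7 mm².
A_CD = 749.9 mm².
δ_AB = -2300·624/(809.3·112000) = -0.01583 mm
δ_BC = -2300·867/(349.7·112000) = -0.05092 mm
δ_CD = 36100·360/(749.9·112000) = 0.1547 mm
δ = Σδ_i = 0.08798 mm.

0.0880 mm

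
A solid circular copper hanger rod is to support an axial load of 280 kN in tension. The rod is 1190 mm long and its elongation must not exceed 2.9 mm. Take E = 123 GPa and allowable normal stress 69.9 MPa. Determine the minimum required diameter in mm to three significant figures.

71.4 mm

Required area A ≥ P/σ_allow = 280000/69.9 = 4006 mm².
For a solid circular section, d ≥ √(4A/π) = 71.42 mm.
Elongation limit: A ≥ PL/(Eδ_allow) = 280000·1190/(123000·2.9) = 934.1 mm² ⇒ d ≥ 34.49 mm.
The stress limit governs.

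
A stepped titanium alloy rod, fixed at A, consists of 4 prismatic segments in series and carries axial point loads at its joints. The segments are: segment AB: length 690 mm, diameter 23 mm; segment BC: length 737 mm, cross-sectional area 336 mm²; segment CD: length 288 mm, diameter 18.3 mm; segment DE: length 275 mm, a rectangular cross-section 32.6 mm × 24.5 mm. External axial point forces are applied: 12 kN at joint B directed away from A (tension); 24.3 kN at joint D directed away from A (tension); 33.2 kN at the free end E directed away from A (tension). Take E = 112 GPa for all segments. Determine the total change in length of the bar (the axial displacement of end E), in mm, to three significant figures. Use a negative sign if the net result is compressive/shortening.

Internal axial forces (sectioning from the free end, tension +): N_DE = 33.2 kN, N_CD = 57.5 kN, N_BC = 57.5 kN, N_AB = 69.5 kN.
A_AB = 415.5 mm².
A_CD = 263 mm².
A_DE = 798.7 mm².
δ_AB = 69500·690/(415.5·112000) = 1.031 mm
δ_BC = 57500·737/(336·112000) = 1.126 mm
δ_CD = 57500·288/(263·112000) = 0.5621 mm
δ_DE = 33200·275/(798.7·112000) = 0.1021 mm
δ = Σδ_i = 2.821 mm.

2.82 mm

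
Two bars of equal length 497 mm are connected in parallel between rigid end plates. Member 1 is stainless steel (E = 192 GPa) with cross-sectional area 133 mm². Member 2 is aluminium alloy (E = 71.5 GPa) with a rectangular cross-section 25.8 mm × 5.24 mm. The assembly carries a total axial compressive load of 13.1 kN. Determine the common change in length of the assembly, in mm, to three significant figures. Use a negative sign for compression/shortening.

A_2 = 135.2 mm².
Equal strain + equilibrium ⇒ each member carries load in proportion to AE: A₁E₁ = 25540000 N, A₂E₂ = 9666000 N, ΣAE = 35200000 N.
δ = PL/ΣAE = -13100·497/35200000 = -0.185 mm.

-0.185 mm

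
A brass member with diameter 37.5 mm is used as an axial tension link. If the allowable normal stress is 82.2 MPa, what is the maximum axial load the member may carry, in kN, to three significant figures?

A = 1104 mm².
P_max = σ_allow · A = 82.2 · 1104 = 90790 N = 90.79 kN.

90.8 kN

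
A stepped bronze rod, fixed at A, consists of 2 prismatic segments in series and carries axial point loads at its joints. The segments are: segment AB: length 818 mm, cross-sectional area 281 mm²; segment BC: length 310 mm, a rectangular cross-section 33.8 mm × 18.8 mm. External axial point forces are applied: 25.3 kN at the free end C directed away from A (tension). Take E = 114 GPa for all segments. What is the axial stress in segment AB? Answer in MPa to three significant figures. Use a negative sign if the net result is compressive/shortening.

Internal axial forces (sectioning from the free end, tension +): N_BC = 25.3 kN, N_AB = 25.3 kN.
σ_AB = N_AB/A_AB = 25300/281 = 90.04 MPa.

90.0 MPa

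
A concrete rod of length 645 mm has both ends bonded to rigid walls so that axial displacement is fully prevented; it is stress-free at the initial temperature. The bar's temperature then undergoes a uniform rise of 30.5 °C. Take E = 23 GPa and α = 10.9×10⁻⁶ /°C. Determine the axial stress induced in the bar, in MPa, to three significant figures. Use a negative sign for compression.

Free thermal expansion αLΔT = 10.9e-6 · 645 · 30.5 = 0.2144 mm.
The walls impose strain ε = −(0.2144)/645 = -3.3245e-04; σ = Eε = 23000 · -3.3245e-04 = -7.646 MPa.

-7.65 MPa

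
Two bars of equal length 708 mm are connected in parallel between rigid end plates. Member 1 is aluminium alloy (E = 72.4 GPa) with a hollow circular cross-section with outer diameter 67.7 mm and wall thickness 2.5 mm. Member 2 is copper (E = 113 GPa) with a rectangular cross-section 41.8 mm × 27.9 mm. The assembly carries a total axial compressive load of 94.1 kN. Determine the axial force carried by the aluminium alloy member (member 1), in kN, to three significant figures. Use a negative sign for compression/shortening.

-20.7 kN

A_1 = 512.1 mm².
A_2 = 1166 mm².
Equal strain + equilibrium ⇒ each member carries load in proportion to AE: A₁E₁ = 37070000 N, A₂E₂ = 131800000 N, ΣAE = 168900000 N.
F₁ = P·A₁E₁/ΣAE = -94100·37070000/168900000 = -20660 N.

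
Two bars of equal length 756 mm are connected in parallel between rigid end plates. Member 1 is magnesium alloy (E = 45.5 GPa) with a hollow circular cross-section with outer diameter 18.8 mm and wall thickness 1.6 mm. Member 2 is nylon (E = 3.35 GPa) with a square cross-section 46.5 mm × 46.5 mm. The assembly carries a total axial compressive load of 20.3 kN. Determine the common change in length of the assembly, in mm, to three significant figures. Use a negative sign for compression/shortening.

A_1 = 86.46 mm².
A_2 = 2162 mm².
Equal strain + equilibrium ⇒ each member carries load in proportion to AE: A₁E₁ = 3934000 N, A₂E₂ = 7244000 N, ΣAE = 11180000 N.
δ = PL/ΣAE = -20300·756/11180000 = -1.373 mm.

-1.37 mm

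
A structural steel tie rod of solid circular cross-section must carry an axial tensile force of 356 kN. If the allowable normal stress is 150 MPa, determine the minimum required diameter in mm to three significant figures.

Required area A ≥ P/σ_allow = 356000/150 = 2373 mm².
For a solid circular section, d ≥ √(4A/π) = 54.97 mm.

55.0 mm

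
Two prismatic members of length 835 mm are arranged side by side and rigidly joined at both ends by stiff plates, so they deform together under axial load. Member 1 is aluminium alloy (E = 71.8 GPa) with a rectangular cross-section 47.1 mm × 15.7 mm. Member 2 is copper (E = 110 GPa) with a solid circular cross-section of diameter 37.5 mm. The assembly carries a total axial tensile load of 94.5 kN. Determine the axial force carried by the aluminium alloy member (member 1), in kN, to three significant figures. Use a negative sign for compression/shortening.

28.7 kN

A_1 = 739.5 mm².
A_2 = 1104 mm².
Equal strain + equilibrium ⇒ each member carries load in proportion to AE: A₁E₁ = 53090000 N, A₂E₂ = 121500000 N, ΣAE = 174600000 N.
F₁ = P·A₁E₁/ΣAE = 94500·53090000/174600000 = 28740 N.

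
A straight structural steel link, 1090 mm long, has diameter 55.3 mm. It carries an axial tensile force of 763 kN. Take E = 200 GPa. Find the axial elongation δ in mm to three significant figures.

1.73 mm

A = 2402 mm².
δ_mech = NL/(AE) = 763000·1090/(2402·200000) = 1.731 mm.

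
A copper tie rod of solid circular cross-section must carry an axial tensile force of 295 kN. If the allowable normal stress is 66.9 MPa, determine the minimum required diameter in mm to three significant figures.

Required area A ≥ P/σ_allow = 295000/66.9 = 4410 mm².
For a solid circular section, d ≥ √(4A/π) = 74.93 mm.

74.9 mm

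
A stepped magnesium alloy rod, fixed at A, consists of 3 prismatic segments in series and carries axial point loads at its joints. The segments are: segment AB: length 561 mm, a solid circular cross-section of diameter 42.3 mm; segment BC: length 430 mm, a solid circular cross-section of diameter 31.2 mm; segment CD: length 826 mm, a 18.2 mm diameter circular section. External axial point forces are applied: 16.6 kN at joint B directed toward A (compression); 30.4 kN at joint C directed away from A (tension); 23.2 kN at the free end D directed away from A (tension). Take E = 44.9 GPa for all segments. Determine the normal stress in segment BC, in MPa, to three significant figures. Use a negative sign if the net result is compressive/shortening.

Internal axial forces (sectioning from the free end, tension +): N_CD = 23.2 kN, N_BC = 53.6 kN, N_AB = 37 kN.
A_BC = 764.5 mm².
σ_BC = N_BC/A_BC = 53600/764.5 = 70.11 MPa.

70.1 MPa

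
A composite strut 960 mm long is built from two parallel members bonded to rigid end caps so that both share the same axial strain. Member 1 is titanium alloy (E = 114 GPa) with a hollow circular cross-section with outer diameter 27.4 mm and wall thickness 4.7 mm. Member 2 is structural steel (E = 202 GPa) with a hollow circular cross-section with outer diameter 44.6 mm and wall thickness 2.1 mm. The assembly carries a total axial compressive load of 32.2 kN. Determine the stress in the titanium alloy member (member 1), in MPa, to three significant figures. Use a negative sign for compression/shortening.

-38.7 MPa

A_1 = 335.2 mm².
A_2 = 280.4 mm².
Equal strain + equilibrium ⇒ each member carries load in proportion to AE: A₁E₁ = 38210000 N, A₂E₂ = 56640000 N, ΣAE = 94850000 N.
σ₁ = P·E₁/ΣAE = -32200·114000/94850000 = -38.7 MPa.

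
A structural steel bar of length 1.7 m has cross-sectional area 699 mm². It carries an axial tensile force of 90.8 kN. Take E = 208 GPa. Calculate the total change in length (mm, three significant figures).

1.06 mm

δ_mech = NL/(AE) = 90800·1700/(699·208000) = 1.062 mm.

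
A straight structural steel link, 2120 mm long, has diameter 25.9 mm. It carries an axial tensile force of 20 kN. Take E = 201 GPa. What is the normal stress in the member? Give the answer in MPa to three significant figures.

A = 526.9 mm².
σ = N/A = 20000/526.9 = 37.96 MPa.

38.0 MPa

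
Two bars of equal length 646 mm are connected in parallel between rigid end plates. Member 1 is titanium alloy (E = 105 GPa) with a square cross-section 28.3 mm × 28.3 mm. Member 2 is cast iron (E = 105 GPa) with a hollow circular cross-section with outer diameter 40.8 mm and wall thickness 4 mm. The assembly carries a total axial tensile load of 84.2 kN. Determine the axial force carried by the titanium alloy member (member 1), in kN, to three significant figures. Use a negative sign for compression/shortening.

53.4 kN

A_1 = 800.9 mm².
A_2 = 462.4 mm².
Equal strain + equilibrium ⇒ each member carries load in proportion to AE: A₁E₁ = 84090000 N, A₂E₂ = 48560000 N, ΣAE = 132600000 N.
F₁ = P·A₁E₁/ΣAE = 84200·84090000/132600000 = 53380 N.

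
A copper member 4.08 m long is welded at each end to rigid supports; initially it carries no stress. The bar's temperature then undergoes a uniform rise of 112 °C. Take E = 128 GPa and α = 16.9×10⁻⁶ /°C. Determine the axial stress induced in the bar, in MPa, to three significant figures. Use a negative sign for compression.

Free thermal expansion αLΔT = 16.9e-6 · 4080 · 112 = 7.723 mm.
The walls impose strain ε = −(7.723)/4080 = -1.8928e-03; σ = Eε = 128000 · -1.8928e-03 = -242.3 MPa.

-242 MPa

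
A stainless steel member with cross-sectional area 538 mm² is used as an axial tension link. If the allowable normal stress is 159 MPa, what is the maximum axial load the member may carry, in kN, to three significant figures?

85.5 kN

P_max = σ_allow · A = 159 · 538 = 85540 N = 85.54 kN.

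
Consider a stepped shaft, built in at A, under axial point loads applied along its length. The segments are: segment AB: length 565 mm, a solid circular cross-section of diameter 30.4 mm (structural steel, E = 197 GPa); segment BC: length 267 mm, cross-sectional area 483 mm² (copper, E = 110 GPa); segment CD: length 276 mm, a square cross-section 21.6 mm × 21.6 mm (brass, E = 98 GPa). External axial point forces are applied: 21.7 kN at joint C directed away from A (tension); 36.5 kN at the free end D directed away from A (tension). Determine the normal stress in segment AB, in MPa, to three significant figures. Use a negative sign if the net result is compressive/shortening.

80.2 MPa

Internal axial forces (sectioning from the free end, tension +): N_CD = 36.5 kN, N_BC = 58.2 kN, N_AB = 58.2 kN.
A_AB = 725.8 mm².
σ_AB = N_AB/A_AB = 58200/725.8 = 80.18 MPa.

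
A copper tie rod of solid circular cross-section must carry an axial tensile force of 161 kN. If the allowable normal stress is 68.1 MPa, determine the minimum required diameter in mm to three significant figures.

54.9 mm

Required area A ≥ P/σ_allow = 161000/68.1 = 2364 mm².
For a solid circular section, d ≥ √(4A/π) = 54.86 mm.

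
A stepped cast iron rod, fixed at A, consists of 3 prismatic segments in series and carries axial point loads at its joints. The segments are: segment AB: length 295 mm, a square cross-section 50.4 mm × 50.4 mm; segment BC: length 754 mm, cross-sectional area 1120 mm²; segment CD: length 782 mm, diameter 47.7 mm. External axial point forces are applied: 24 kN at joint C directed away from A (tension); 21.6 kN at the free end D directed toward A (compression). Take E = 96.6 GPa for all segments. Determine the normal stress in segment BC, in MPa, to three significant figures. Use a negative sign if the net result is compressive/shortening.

2.14 MPa

Internal axial forces (sectioning from the free end, tension +): N_CD = -21.6 kN, N_BC = 2.4 kN, N_AB = 2.4 kN.
σ_BC = N_BC/A_BC = 2400/1120 = 2.143 MPa.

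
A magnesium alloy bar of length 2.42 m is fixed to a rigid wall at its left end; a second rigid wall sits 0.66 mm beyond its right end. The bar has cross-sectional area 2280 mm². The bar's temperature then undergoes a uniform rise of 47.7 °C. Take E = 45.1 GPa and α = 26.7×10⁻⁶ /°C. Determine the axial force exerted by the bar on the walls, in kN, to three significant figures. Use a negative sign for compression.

Free thermal expansion αLΔT = 26.7e-6 · 2420 · 47.7 = 3.082 mm.
The walls engage after the gap closes; constrained expansion = 3.082 − 0.66 = 2.422 mm.
The walls impose strain ε = −(2.422)/2420 = -1.0009e-03; σ = Eε = 45100 · -1.0009e-03 = -45.14 MPa.
Wall reaction R = σ·A = -45.14·2280 = -102900 N = -102.9 kN.

-103 kN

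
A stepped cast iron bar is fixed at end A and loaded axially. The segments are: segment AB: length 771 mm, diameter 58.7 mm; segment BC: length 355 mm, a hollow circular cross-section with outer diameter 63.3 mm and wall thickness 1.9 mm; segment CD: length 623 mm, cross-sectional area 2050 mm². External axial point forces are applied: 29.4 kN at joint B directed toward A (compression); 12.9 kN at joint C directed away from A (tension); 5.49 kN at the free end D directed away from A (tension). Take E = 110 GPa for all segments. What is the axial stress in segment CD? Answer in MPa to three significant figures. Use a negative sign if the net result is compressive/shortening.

2.68 MPa

Internal axial forces (sectioning from the free end, tension +): N_CD = 5.49 kN, N_BC = 18.39 kN, N_AB = -11.01 kN.
σ_CD = N_CD/A_CD = 5490/2050 = 2.678 MPa.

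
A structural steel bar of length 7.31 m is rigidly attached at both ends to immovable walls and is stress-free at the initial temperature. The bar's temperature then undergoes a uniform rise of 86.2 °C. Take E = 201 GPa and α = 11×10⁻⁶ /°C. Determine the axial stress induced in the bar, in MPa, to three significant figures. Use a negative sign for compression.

-191 MPa

Free thermal expansion αLΔT = 11e-6 · 7310 · 86.2 = 6.931 mm.
The walls impose strain ε = −(6.931)/7310 = -9.4820e-04; σ = Eε = 201000 · -9.4820e-04 = -190.6 MPa.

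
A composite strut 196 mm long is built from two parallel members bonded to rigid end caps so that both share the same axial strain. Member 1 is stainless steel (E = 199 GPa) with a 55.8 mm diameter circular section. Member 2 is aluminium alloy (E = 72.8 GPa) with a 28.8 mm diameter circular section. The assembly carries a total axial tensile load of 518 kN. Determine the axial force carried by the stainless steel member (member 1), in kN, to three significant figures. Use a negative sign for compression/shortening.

A_1 = 2445 mm².
A_2 = 651.4 mm².
Equal strain + equilibrium ⇒ each member carries load in proportion to AE: A₁E₁ = 486600000 N, A₂E₂ = 47420000 N, ΣAE = 534100000 N.
F₁ = P·A₁E₁/ΣAE = 518000·486600000/534100000 = 472000 N.

472 kN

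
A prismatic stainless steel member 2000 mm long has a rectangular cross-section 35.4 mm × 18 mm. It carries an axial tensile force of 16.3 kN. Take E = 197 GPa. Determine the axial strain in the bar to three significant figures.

1.30e-04

A = 637.2 mm².
σ = N/A = 25.58 MPa; ε = σ/E = 25.58/197000 = 1.299e-04.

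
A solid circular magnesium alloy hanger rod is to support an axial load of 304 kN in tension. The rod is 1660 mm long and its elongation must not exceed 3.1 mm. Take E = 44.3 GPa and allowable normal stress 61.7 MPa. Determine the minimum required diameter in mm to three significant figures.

Required area A ≥ P/σ_allow = 304000/61.7 = 4927 mm².
For a solid circular section, d ≥ √(4A/π) = 79.2 mm.
Elongation limit: A ≥ PL/(Eδ_allow) = 304000·1660/(44300·3.1) = 3675 mm² ⇒ d ≥ 68.4 mm.
The stress limit governs.

79.2 mm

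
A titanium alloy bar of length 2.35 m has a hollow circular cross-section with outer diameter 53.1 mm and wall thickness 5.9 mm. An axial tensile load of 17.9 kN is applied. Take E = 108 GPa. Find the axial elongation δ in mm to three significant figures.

0.445 mm

A = 874.9 mm².
δ_mech = NL/(AE) = 17900·2350/(874.9·108000) = 0.4452 mm.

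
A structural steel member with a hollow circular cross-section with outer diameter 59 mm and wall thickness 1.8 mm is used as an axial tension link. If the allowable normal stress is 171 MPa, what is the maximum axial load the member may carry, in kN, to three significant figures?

55.3 kN

A = 323.5 mm².
P_max = σ_allow · A = 171 · 323.5 = 55310 N = 55.31 kN.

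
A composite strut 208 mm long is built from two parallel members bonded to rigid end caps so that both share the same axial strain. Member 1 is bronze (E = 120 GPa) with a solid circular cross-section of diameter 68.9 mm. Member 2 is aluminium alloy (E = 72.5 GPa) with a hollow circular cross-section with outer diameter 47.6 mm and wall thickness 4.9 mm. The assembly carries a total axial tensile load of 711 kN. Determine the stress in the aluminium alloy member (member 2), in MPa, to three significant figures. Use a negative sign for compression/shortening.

A_1 = 3728 mm².
A_2 = 657.3 mm².
Equal strain + equilibrium ⇒ each member carries load in proportion to AE: A₁E₁ = 447400000 N, A₂E₂ = 47660000 N, ΣAE = 495100000 N.
σ₂ = P·E₂/ΣAE = 711000·72500/495100000 = 104.1 MPa.

104 MPa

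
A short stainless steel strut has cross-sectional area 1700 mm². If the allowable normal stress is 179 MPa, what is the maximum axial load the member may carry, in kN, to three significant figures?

P_max = σ_allow · A = 179 · 1700 = 304300 N = 304.3 kN.

304 kN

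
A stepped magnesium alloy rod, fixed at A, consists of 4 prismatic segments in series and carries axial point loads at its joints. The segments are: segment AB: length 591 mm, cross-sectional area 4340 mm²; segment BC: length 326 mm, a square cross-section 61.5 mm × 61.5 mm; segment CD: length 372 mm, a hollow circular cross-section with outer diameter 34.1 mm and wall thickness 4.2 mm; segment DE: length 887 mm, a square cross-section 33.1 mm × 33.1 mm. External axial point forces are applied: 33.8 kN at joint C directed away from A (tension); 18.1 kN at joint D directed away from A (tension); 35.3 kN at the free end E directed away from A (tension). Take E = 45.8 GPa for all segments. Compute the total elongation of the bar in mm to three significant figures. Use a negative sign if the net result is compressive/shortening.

2.15 mm

Internal axial forces (sectioning from the free end, tension +): N_DE = 35.3 kN, N_CD = 53.4 kN, N_BC = 87.2 kN, N_AB = 87.2 kN.
A_BC = 3782 mm².
A_CD = 394.5 mm².
A_DE = 1096 mm².
δ_AB = 87200·591/(4340·45800) = 0.2593 mm
δ_BC = 87200·326/(3782·45800) = 0.1641 mm
δ_CD = 53400·372/(394.5·45800) = 1.099 mm
δ_DE = 35300·887/(1096·45800) = 0.624 mm
δ = Σδ_i = 2.147 mm.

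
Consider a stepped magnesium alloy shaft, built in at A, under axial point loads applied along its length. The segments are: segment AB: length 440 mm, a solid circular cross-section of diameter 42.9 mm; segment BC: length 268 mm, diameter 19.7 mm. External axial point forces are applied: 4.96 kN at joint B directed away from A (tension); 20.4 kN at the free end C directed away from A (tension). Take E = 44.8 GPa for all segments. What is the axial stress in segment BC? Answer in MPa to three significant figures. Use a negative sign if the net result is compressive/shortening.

66.9 MPa

Internal axial forces (sectioning from the free end, tension +): N_BC = 20.4 kN, N_AB = 25.36 kN.
A_BC = 304.8 mm².
σ_BC = N_BC/A_BC = 20400/304.8 = 66.93 MPa.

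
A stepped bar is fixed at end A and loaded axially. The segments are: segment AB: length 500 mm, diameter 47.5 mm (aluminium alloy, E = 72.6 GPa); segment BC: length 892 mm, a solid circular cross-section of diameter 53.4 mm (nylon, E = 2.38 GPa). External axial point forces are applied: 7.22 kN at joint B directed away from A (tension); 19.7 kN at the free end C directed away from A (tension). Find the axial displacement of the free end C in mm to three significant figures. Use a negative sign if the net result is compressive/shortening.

Internal axial forces (sectioning from the free end, tension +): N_BC = 19.7 kN, N_AB = 26.92 kN.
A_AB = 1772 mm².
A_BC = 2240 mm².
δ_AB = 26920·500/(1772·72600) = 0.1046 mm
δ_BC = 19700·892/(2240·2380) = 3.297 mm
δ = Σδ_i = 3.401 mm.

3.40 mm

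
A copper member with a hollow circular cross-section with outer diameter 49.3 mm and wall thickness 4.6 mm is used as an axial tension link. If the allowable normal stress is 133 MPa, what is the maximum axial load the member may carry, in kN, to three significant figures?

85.9 kN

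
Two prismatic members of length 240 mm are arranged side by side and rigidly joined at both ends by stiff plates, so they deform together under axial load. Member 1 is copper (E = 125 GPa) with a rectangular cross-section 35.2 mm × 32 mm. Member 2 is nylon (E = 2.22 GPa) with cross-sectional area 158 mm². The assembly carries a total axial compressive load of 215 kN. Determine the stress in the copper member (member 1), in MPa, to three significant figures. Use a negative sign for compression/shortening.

A_1 = 1126 mm².
Equal strain + equilibrium ⇒ each member carries load in proportion to AE: A₁E₁ = 140800000 N, A₂E₂ = 350800 N, ΣAE = 141200000 N.
σ₁ = P·E₁/ΣAE = -215000·125000/141200000 = -190.4 MPa.

-190 MPa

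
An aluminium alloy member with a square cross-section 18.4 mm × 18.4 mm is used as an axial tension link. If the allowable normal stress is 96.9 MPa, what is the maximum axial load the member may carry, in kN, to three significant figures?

32.8 kN

A = 338.6 mm².
P_max = σ_allow · A = 96.9 · 338.6 = 32810 N = 32.81 kN.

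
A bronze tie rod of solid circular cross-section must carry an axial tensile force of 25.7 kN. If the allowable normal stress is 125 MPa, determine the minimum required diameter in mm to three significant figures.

16.2 mm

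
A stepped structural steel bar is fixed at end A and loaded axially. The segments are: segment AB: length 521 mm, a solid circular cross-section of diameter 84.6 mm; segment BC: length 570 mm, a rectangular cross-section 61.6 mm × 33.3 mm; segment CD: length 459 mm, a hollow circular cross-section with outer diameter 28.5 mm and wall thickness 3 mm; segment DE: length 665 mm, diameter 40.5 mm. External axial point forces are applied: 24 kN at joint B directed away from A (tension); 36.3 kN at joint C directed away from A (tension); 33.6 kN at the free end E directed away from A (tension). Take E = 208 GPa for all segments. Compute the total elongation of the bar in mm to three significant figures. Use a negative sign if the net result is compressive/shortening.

0.527 mm

Internal axial forces (sectioning from the free end, tension +): N_DE = 33.6 kN, N_CD = 33.6 kN, N_BC = 69.9 kN, N_AB = 93.9 kN.
A_AB = 5621 mm².
A_BC = 2051 mm².
A_CD = 240.3 mm².
A_DE = 1288 mm².
δ_AB = 93900·521/(5621·208000) = 0.04184 mm
δ_BC = 69900·570/(2051·208000) = 0.09338 mm
δ_CD = 33600·459/(240.3·208000) = 0.3085 mm
δ_DE = 33600·665/(1288·208000) = 0.08339 mm
δ = Σδ_i = 0.5271 mm.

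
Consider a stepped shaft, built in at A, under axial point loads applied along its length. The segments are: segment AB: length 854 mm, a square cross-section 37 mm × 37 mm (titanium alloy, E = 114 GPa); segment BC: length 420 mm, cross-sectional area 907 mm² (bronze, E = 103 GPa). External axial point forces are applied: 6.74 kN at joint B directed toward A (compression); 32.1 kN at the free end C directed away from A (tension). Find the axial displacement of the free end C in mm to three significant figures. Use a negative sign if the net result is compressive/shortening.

Internal axial forces (sectioning from the free end, tension +): N_BC = 32.1 kN, N_AB = 25.36 kN.
A_AB = 1369 mm².
δ_AB = 25360·854/(1369·114000) = 0.1388 mm
δ_BC = 32100·420/(907·103000) = 0.1443 mm
δ = Σδ_i = 0.2831 mm.

0.283 mm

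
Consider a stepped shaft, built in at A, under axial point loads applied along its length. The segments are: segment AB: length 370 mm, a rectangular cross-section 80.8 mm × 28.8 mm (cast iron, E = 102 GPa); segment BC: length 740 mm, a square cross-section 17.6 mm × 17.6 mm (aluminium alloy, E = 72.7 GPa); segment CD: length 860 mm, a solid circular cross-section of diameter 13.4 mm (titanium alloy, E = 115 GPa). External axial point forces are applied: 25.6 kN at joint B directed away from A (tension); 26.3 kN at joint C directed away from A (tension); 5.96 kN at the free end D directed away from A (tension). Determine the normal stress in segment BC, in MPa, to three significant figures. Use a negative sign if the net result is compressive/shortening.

104 MPa

Internal axial forces (sectioning from the free end, tension +): N_CD = 5.96 kN, N_BC = 32.26 kN, N_AB = 57.86 kN.
A_BC = 309.8 mm².
σ_BC = N_BC/A_BC = 32260/309.8 = 104.1 MPa.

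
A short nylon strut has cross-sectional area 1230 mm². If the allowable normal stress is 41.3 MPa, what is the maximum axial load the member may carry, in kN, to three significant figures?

P_max = σ_allow · A = 41.3 · 1230 = 50800 N = 50.8 kN.

50.8 kN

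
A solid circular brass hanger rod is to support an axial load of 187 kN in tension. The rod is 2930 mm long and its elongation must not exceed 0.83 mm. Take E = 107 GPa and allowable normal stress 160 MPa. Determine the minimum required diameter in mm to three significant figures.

88.6 mm

Required area A ≥ P/σ_allow = 187000/160 = 1169 mm².
For a solid circular section, d ≥ √(4A/π) = 38.58 mm.
Elongation limit: A ≥ PL/(Eδ_allow) = 187000·2930/(107000·0.83) = 6169 mm² ⇒ d ≥ 88.63 mm.
The elongation limit governs.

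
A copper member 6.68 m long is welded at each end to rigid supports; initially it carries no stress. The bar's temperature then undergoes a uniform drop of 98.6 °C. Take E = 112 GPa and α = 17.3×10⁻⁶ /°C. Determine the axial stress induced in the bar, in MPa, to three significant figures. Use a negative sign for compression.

Free thermal expansion αLΔT = 17.3e-6 · 6680 · -98.6 = -11.39 mm.
The walls impose strain ε = −(-11.39)/6680 = 1.7058e-03; σ = Eε = 112000 · 1.7058e-03 = 191 MPa.

191 MPa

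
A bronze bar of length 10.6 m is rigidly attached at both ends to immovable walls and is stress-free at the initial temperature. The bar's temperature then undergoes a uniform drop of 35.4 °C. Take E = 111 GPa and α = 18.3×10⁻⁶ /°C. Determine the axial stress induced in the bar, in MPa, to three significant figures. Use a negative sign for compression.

Free thermal expansion αLΔT = 18.3e-6 · 10600 · -35.4 = -6.867 mm.
The walls impose strain ε = −(-6.867)/10600 = 6.4782e-04; σ = Eε = 111000 · 6.4782e-04 = 71.91 MPa.

71.9 MPa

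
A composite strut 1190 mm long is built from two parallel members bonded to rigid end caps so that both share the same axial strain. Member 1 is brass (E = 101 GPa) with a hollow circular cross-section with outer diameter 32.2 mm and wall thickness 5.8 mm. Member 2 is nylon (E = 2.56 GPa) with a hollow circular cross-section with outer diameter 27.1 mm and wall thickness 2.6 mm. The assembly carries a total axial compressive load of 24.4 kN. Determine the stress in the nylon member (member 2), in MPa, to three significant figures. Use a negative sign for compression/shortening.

-1.27 MPa

A_1 = 481 mm².
A_2 = 200.1 mm².
Equal strain + equilibrium ⇒ each member carries load in proportion to AE: A₁E₁ = 48590000 N, A₂E₂ = 512300 N, ΣAE = 49100000 N.
σ₂ = P·E₂/ΣAE = -24400·2560/49100000 = -1.272 MPa.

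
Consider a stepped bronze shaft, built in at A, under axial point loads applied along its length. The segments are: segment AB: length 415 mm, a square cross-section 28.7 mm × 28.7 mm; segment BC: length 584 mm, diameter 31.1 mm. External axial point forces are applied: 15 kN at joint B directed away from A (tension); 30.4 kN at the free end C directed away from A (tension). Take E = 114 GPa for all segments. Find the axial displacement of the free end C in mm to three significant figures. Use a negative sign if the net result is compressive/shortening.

Internal axial forces (sectioning from the free end, tension +): N_BC = 30.4 kN, N_AB = 45.4 kN.
A_AB = 823.7 mm².
A_BC = 759.6 mm².
δ_AB = 45400·415/(823.7·114000) = 0.2006 mm
δ_BC = 30400·584/(759.6·114000) = 0.205 mm
δ = Σδ_i = 0.4057 mm.

0.406 mm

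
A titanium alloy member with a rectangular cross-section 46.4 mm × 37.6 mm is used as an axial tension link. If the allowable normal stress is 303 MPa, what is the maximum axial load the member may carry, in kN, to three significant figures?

529 kN

A = 1745 mm².
P_max = σ_allow · A = 303 · 1745 = 528600 N = 528.6 kN.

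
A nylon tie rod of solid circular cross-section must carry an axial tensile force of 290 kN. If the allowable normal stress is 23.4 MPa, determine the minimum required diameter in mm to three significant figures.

126 mm

Required area A ≥ P/σ_allow = 290000/23.4 = 12390 mm².
For a solid circular section, d ≥ √(4A/π) = 125.6 mm.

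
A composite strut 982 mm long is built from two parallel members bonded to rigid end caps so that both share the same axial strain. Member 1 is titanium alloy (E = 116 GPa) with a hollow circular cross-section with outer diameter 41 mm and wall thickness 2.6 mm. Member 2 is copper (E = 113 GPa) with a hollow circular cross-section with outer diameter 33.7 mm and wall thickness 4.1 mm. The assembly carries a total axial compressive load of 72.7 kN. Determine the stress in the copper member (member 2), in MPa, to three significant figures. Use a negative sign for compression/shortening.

A_1 = 313.7 mm².
A_2 = 381.3 mm².
Equal strain + equilibrium ⇒ each member carries load in proportion to AE: A₁E₁ = 36380000 N, A₂E₂ = 43080000 N, ΣAE = 79470000 N.
σ₂ = P·E₂/ΣAE = -72700·113000/79470000 = -103.4 MPa.

-103 MPa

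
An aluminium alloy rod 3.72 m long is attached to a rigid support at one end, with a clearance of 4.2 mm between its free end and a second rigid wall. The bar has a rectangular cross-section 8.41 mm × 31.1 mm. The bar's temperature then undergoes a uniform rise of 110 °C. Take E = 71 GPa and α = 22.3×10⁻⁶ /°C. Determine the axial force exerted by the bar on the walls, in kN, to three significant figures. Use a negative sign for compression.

-24.6 kN

Free thermal expansion αLΔT = 22.3e-6 · 3720 · 110 = 9.125 mm.
The walls engage after the gap closes; constrained expansion = 9.125 − 4.2 = 4.925 mm.
The walls impose strain ε = −(4.925)/3720 = -1.3240e-03; σ = Eε = 71000 · -1.3240e-03 = -94 MPa.
Wall reaction R = σ·A = -94·261.6 = -24590 N = -24.59 kN.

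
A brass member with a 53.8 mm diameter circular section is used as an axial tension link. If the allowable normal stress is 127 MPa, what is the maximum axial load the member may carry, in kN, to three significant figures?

A = 2273 mm².
P_max = σ_allow · A = 127 · 2273 = 288700 N = 288.7 kN.

289 kN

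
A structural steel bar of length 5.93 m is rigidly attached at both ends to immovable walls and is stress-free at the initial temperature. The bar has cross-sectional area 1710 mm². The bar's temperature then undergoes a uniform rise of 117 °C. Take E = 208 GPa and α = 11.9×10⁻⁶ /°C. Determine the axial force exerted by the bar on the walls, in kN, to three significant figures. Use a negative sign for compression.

-495 kN

Free thermal expansion αLΔT = 11.9e-6 · 5930 · 117 = 8.256 mm.
The walls impose strain ε = −(8.256)/5930 = -1.3923e-03; σ = Eε = 208000 · -1.3923e-03 = -289.6 MPa.
Wall reaction R = σ·A = -289.6·1710 = -495200 N = -495.2 kN.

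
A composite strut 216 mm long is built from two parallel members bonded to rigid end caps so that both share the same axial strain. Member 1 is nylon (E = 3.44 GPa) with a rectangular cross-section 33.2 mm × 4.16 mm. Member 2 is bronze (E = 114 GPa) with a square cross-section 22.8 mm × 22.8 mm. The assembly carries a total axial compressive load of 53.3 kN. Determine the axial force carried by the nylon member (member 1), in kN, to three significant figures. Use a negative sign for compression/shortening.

A_1 = 138.1 mm².
A_2 = 519.8 mm².
Equal strain + equilibrium ⇒ each member carries load in proportion to AE: A₁E₁ = 475100 N, A₂E₂ = 59260000 N, ΣAE = 59740000 N.
F₁ = P·A₁E₁/ΣAE = -53300·475100/59740000 = -423.9 N.

-0.424 kN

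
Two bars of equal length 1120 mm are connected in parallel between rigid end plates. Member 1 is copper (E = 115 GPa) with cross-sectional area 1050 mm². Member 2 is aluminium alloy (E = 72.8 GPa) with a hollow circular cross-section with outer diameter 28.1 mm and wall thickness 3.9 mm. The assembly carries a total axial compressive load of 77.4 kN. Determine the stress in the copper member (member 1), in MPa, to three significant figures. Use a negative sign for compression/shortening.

-62.5 MPa

A_2 = 296.5 mm².
Equal strain + equilibrium ⇒ each member carries load in proportion to AE: A₁E₁ = 120800000 N, A₂E₂ = 21590000 N, ΣAE = 142300000 N.
σ₁ = P·E₁/ΣAE = -77400·115000/142300000 = -62.54 MPa.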